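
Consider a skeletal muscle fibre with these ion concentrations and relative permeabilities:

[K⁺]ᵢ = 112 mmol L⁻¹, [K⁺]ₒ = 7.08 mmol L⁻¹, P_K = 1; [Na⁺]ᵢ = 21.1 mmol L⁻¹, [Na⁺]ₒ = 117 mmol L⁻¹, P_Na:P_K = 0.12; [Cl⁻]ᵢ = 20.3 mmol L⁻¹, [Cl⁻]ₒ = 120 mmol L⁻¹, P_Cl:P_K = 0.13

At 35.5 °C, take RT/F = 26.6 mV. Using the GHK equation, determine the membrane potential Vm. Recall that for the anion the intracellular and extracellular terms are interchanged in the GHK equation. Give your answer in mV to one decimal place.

-45.2 mV

Vm = 26.6 · ln[(Σ P·[cation]ₒ + Σ P·[anion]ᵢ) / (Σ P·[cation]ᵢ + Σ P·[anion]ₒ)]
Numerator = 1×7.08 + 0.12×117 + 0.13×20.3 = 23.76
Denominator = 1×112 + 0.12×21.1 + 0.13×120 = 130.1
Vm = 26.6 · ln(0.18258) = 26.6 × (-1.7006) = -45.24 mV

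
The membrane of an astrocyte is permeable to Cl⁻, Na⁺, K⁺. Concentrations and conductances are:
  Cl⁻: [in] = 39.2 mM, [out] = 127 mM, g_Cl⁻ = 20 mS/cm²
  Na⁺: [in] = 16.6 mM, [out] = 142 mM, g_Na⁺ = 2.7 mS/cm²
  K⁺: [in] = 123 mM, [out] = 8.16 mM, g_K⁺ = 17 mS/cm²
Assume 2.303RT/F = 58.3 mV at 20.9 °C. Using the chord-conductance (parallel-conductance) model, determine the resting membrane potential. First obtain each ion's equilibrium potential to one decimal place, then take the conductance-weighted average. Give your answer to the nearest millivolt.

E_Cl⁻ = (58.3/-1)·log₁₀(127/39.2) = -29.8 mV
E_Na⁺ = (58.3/1)·log₁₀(142/16.6) = 54.3 mV
E_K⁺ = (58.3/1)·log₁₀(8.16/123) = -68.7 mV
Vm = (Σ gᵢEᵢ)/(Σ gᵢ) = (20·-29.8 + 2.7·54.3 + 17·-68.7) / (20 + 2.7 + 17)
= -1617.29 / 39.7 = -40.74 mV

-41 mV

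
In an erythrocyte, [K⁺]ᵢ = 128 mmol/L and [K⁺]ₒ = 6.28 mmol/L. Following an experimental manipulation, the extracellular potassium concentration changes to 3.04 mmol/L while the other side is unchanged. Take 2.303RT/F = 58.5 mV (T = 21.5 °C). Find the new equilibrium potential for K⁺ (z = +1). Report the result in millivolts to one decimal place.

-95.0 mV

After the shift: [K⁺]_out = 3.04, [K⁺]_in = 128 mmol/L.
E_new = (58.5/1)·log₁₀(3.04/128) = 58.50 · (-1.6243) = -95.02 mV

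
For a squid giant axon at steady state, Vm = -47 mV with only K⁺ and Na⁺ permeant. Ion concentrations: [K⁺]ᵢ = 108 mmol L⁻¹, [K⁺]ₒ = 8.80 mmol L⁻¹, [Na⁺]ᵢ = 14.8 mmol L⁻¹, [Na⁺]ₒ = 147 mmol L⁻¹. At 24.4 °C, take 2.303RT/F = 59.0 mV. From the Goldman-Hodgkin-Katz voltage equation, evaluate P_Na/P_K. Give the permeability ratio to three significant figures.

0.0584

Let α = P_Na/P_K. GHK: Vm = 59.0·log₁₀[(Kₒ + α·Naₒ)/(Kᵢ + α·Naᵢ)].
10^(Vm/59.0) = 10^(-47.0/59.0) = 0.15973
So 0.15973·(Kᵢ + α·Naᵢ) = Kₒ + α·Naₒ → α = (0.15973·108.0 − 8.8) / (147.0 − 0.15973·14.8)
α = (17.25 − 8.8) / (147.0 − 2.364) = 8.451/144.6 = 0.05843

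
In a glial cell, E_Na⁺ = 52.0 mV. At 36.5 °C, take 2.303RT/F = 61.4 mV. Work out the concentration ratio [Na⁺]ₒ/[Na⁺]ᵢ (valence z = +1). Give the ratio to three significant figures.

log₁₀([out]/[in]) = E·z/(61.4) = 52.0 × 1 / 61.4 = 0.8469
[out]/[in] = 10^(0.8469) = 7.029

7.03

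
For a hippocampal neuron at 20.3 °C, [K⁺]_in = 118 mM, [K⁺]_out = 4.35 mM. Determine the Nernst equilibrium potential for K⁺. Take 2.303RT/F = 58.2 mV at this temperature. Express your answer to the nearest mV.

E = (58.2/z) · log₁₀([K⁺]_out/[K⁺]_in) with z = +1.
= (58.2/1) · log₁₀(4.35/118) = 58.20 · log₁₀(0.03686)
= 58.20 · (-1.4334) = -83.42 mV

-83 mV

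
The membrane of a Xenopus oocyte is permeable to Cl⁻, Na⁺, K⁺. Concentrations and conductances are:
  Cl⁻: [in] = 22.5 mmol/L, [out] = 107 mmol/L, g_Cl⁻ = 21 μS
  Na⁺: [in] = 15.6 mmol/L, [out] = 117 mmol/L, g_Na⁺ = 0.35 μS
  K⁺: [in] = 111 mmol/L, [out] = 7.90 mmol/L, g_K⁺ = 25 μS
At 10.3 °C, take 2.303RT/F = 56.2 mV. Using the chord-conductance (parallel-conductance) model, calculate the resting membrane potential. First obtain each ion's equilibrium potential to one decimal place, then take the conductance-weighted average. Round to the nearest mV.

E_Cl⁻ = (56.2/-1)·log₁₀(107/22.5) = -38.1 mV
E_Na⁺ = (56.2/1)·log₁₀(117/15.6) = 49.2 mV
E_K⁺ = (56.2/1)·log₁₀(7.90/111) = -64.5 mV
Vm = (Σ gᵢEᵢ)/(Σ gᵢ) = (21·-38.1 + 0.35·49.2 + 25·-64.5) / (21 + 0.35 + 25)
= -2395.38 / 46.35 = -51.68 mV

-52 mV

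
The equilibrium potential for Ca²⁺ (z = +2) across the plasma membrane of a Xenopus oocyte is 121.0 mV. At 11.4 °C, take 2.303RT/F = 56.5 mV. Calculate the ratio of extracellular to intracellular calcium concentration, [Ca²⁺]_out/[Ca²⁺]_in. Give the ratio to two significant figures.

19000

log₁₀([out]/[in]) = E·z/(56.5) = 121.0 × 2 / 56.5 = 4.2832
[out]/[in] = 10^(4.2832) = 1.919e+04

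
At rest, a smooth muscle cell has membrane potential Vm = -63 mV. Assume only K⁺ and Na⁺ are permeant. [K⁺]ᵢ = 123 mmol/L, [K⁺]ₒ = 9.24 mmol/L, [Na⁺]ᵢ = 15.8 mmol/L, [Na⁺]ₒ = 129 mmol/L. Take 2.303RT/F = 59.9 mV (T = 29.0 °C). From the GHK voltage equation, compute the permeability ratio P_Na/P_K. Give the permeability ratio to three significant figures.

Let α = P_Na/P_K. GHK: Vm = 59.9·log₁₀[(Kₒ + α·Naₒ)/(Kᵢ + α·Naᵢ)].
10^(Vm/59.9) = 10^(-63.0/59.9) = 0.088766
So 0.088766·(Kᵢ + α·Naᵢ) = Kₒ + α·Naₒ → α = (0.088766·123.0 − 9.24) / (129.0 − 0.088766·15.8)
α = (10.92 − 9.24) / (129.0 − 1.403) = 1.678/127.6 = 0.01315

0.0132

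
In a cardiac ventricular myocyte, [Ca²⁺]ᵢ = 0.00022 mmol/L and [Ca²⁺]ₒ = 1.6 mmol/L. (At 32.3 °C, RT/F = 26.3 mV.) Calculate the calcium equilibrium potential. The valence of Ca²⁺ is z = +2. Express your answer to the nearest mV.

117 mV

E = (26.3/z) · ln([Ca²⁺]_out/[Ca²⁺]_in) with z = +2.
= (26.3/2) · ln(1.6/0.00022) = 13.15 · ln(7273)
= 13.15 · (8.8919) = 116.93 mV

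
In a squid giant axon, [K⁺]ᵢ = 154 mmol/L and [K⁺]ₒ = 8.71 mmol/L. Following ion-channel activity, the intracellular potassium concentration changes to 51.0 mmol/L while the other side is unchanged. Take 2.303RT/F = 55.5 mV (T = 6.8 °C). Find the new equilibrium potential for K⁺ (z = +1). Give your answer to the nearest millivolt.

After the shift: [K⁺]_out = 8.71, [K⁺]_in = 51.0 mmol/L.
E_new = (55.5/1)·log₁₀(8.71/51.0) = 55.50 · (-0.7676) = -42.60 mV

-43 mV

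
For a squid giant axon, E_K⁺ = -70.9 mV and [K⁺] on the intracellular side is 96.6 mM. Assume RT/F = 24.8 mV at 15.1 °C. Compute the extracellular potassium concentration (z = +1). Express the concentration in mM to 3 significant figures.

5.54 mM

Nernst: E = (24.8/1) · ln([out]/[in]), so ln([out]/[in]) = -70.9 × 1 / 24.8 = -2.8589.
[out]/[in] = e^(-2.8589) = 0.05733.
[out] = 0.05733 × 96.6 = 5.538 mM.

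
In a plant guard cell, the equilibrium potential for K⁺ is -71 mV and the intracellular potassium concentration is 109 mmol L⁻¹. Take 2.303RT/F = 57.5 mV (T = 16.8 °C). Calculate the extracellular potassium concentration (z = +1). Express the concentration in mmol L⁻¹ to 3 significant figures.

6.35 mmol L⁻¹

Nernst: E = (57.5/1) · log₁₀([out]/[in]), so log₁₀([out]/[in]) = -71.0 × 1 / 57.5 = -1.2348.
[out]/[in] = 10^(-1.2348) = 0.05824.
[out] = 0.05824 × 109 = 6.348 mmol L⁻¹.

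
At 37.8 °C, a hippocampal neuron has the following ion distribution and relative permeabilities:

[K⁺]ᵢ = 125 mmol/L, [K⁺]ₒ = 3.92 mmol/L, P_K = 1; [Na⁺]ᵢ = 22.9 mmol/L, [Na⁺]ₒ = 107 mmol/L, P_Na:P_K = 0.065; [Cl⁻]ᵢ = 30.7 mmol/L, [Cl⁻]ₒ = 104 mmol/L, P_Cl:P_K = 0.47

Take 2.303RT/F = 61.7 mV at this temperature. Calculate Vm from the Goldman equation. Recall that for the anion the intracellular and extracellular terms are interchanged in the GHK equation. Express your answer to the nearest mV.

Vm = 61.7 · log₁₀[(Σ P·[cation]ₒ + Σ P·[anion]ᵢ) / (Σ P·[cation]ᵢ + Σ P·[anion]ₒ)]
Numerator = 1×3.92 + 0.065×107 + 0.47×30.7 = 25.3
Denominator = 1×125 + 0.065×22.9 + 0.47×104 = 175.4
Vm = 61.7 · log₁₀(0.14429) = 61.7 × (-0.8408) = -51.88 mV

-52 mV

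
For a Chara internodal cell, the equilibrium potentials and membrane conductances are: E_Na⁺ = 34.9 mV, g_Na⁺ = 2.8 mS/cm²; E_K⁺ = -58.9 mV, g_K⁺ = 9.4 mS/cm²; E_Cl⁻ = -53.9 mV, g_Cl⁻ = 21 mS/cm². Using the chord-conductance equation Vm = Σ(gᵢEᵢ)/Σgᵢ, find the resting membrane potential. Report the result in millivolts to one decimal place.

Σ gᵢEᵢ = 2.8·(34.9) + 9.4·(-58.9) + 21·(-53.9) = -1587.84
Σ gᵢ = 2.8 + 9.4 + 21 = 33.2
Vm = -1587.84 / 33.2 = -47.83 mV

-47.8 mV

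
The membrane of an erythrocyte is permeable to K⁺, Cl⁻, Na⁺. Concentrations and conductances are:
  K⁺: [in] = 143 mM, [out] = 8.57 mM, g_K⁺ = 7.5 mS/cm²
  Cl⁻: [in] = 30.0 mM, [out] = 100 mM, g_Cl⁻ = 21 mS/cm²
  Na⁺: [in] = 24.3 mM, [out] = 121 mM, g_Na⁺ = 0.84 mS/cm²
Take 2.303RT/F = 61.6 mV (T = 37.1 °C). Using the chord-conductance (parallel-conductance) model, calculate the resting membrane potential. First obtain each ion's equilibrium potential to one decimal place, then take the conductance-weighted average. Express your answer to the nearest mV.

E_K⁺ = (61.6/1)·log₁₀(8.57/143) = -75.3 mV
E_Cl⁻ = (61.6/-1)·log₁₀(100/30.0) = -32.2 mV
E_Na⁺ = (61.6/1)·log₁₀(121/24.3) = 42.9 mV
Vm = (Σ gᵢEᵢ)/(Σ gᵢ) = (7.5·-75.3 + 21·-32.2 + 0.84·42.9) / (7.5 + 21 + 0.84)
= -1204.91 / 29.34 = -41.07 mV

-41 mV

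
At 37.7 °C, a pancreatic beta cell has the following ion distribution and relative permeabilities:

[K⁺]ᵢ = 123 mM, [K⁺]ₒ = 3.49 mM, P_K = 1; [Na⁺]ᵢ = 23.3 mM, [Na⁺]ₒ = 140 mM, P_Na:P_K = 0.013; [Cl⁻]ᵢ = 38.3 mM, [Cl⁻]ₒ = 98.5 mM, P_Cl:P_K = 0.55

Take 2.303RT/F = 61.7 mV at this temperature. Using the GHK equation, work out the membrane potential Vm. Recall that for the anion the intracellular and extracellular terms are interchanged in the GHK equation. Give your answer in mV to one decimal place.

Vm = 61.7 · log₁₀[(Σ P·[cation]ₒ + Σ P·[anion]ᵢ) / (Σ P·[cation]ᵢ + Σ P·[anion]ₒ)]
Numerator = 1×3.49 + 0.013×140 + 0.55×38.3 = 26.38
Denominator = 1×123 + 0.013×23.3 + 0.55×98.5 = 177.5
Vm = 61.7 · log₁₀(0.14861) = 61.7 × (-0.8280) = -51.08 mV

-51.1 mV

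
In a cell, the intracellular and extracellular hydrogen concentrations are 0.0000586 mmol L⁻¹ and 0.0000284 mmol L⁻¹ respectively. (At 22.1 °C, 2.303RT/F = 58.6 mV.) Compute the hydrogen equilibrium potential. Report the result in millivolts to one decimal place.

E = (58.6/z) · log₁₀([H⁺]_out/[H⁺]_in) with z = +1.
= (58.6/1) · log₁₀(0.0000284/0.0000586) = 58.60 · log₁₀(0.4846)
= 58.60 · (-0.3146) = -18.43 mV

-18.4 mV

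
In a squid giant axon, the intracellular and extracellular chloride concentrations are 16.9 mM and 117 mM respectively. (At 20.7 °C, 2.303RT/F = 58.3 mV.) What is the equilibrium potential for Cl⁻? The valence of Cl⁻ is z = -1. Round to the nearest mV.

-49 mV

E = (58.3/z) · log₁₀([Cl⁻]_out/[Cl⁻]_in) with z = -1.
For an anion, dividing by z = -1 reverses the sign.
= (58.3/-1) · log₁₀(117/16.9) = -58.30 · log₁₀(6.923)
= -58.30 · (0.8403) = -48.99 mV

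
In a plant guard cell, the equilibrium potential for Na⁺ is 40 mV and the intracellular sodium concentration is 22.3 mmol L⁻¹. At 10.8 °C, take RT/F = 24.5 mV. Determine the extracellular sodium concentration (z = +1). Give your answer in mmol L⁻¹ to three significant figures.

114 mmol L⁻¹

Nernst: E = (24.5/1) · ln([out]/[in]), so ln([out]/[in]) = 40.0 × 1 / 24.5 = 1.6327.
[out]/[in] = e^(1.6327) = 5.117.
[out] = 5.117 × 22.3 = 114.1 mmol L⁻¹.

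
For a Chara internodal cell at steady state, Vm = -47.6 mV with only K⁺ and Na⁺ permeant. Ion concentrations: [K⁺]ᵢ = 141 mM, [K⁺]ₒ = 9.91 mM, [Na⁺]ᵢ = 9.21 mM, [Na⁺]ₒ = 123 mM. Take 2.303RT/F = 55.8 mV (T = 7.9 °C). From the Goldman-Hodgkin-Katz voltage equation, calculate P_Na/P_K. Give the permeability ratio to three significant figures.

Let α = P_Na/P_K. GHK: Vm = 55.8·log₁₀[(Kₒ + α·Naₒ)/(Kᵢ + α·Naᵢ)].
10^(Vm/55.8) = 10^(-47.6/55.8) = 0.14027
So 0.14027·(Kᵢ + α·Naᵢ) = Kₒ + α·Naₒ → α = (0.14027·141.0 − 9.91) / (123.0 − 0.14027·9.21)
α = (19.78 − 9.91) / (123.0 − 1.292) = 9.868/121.7 = 0.08108

0.0811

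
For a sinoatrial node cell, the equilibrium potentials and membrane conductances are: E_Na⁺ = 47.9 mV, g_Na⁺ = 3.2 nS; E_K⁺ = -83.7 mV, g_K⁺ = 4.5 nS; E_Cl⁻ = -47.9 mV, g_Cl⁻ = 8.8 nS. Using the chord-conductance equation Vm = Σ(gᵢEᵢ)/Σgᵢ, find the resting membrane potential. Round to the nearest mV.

-39 mV

Σ gᵢEᵢ = 3.2·(47.9) + 4.5·(-83.7) + 8.8·(-47.9) = -644.89
Σ gᵢ = 3.2 + 4.5 + 8.8 = 16.5
Vm = -644.89 / 16.5 = -39.08 mV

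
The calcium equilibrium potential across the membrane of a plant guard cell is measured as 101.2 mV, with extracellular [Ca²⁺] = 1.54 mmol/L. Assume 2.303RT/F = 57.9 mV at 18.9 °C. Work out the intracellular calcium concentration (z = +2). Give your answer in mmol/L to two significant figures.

Nernst: E = (57.9/2) · log₁₀([out]/[in]), so log₁₀([out]/[in]) = 101.2 × 2 / 57.9 = 3.4957.
[out]/[in] = 10^(3.4957) = 3131.
[in] = 1.54 / 3131 = 0.0004919 mmol/L.

0.00049 mmol/L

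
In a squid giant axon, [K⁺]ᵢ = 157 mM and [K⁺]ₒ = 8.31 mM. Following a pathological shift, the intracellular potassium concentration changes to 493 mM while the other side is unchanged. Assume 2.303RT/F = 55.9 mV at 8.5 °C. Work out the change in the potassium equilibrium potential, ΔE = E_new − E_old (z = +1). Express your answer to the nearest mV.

-28 mV

E_old = (55.9/1)·log₁₀(8.31/157) = -71.35 mV
E_new = (55.9/1)·log₁₀(8.31/493) = -99.12 mV
ΔE = -99.12 − (-71.35) = -27.78 mV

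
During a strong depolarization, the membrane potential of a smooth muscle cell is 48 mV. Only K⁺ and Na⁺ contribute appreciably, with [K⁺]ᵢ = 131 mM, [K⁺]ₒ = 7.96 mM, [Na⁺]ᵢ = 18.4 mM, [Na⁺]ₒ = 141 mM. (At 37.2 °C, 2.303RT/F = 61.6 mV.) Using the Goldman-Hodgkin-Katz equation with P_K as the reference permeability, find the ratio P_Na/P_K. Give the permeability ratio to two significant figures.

Let α = P_Na/P_K. GHK: Vm = 61.6·log₁₀[(Kₒ + α·Naₒ)/(Kᵢ + α·Naᵢ)].
10^(Vm/61.6) = 10^(48.0/61.6) = 6.0148
So 6.0148·(Kᵢ + α·Naᵢ) = Kₒ + α·Naₒ → α = (6.0148·131.0 − 7.96) / (141.0 − 6.0148·18.4)
α = (787.9 − 7.96) / (141.0 − 110.7) = 780/30.33 = 25.72

26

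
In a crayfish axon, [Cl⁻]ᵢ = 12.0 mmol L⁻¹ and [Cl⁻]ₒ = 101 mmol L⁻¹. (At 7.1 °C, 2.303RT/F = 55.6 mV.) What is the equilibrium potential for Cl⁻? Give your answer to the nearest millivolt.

-51 mV

E = (55.6/z) · log₁₀([Cl⁻]_out/[Cl⁻]_in) with z = -1.
For an anion, dividing by z = -1 reverses the sign.
= (55.6/-1) · log₁₀(101/12.0) = -55.60 · log₁₀(8.417)
= -55.60 · (0.9251) = -51.44 mV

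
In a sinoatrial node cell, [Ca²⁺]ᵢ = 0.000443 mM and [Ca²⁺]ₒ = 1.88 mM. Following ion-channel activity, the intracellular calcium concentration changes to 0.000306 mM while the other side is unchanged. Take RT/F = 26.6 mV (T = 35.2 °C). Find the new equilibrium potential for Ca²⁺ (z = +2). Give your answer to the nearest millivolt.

After the shift: [Ca²⁺]_out = 1.88, [Ca²⁺]_in = 0.000306 mM.
E_new = (26.6/2)·ln(1.88/0.000306) = 13.30 · (8.7232) = 116.02 mV

116 mV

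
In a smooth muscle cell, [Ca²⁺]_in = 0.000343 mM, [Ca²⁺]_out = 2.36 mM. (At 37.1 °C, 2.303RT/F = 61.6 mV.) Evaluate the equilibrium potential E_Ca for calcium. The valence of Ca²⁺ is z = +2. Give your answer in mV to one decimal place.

118.2 mV

E = (61.6/z) · log₁₀([Ca²⁺]_out/[Ca²⁺]_in) with z = +2.
= (61.6/2) · log₁₀(2.36/0.000343) = 30.80 · log₁₀(6880)
= 30.80 · (3.8376) = 118.20 mV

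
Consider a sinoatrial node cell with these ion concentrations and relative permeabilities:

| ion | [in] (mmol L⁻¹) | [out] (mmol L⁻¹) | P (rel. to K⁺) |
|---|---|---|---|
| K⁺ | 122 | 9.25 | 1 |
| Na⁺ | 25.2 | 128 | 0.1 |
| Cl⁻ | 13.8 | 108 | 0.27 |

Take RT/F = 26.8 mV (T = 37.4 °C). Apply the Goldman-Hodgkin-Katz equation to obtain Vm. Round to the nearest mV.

Vm = 26.8 · ln[(Σ P·[cation]ₒ + Σ P·[anion]ᵢ) / (Σ P·[cation]ᵢ + Σ P·[anion]ₒ)]
Numerator = 1×9.25 + 0.1×128 + 0.27×13.8 = 25.78
Denominator = 1×122 + 0.1×25.2 + 0.27×108 = 153.7
Vm = 26.8 · ln(0.16773) = 26.8 × (-1.7854) = -47.85 mV

-48 mV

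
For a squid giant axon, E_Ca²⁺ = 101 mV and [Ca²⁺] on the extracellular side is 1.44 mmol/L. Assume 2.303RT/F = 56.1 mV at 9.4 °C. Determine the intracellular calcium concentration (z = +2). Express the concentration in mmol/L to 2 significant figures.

0.00036 mmol/L

Nernst: E = (56.1/2) · log₁₀([out]/[in]), so log₁₀([out]/[in]) = 101.0 × 2 / 56.1 = 3.6007.
[out]/[in] = 10^(3.6007) = 3988.
[in] = 1.44 / 3988 = 0.0003611 mmol/L.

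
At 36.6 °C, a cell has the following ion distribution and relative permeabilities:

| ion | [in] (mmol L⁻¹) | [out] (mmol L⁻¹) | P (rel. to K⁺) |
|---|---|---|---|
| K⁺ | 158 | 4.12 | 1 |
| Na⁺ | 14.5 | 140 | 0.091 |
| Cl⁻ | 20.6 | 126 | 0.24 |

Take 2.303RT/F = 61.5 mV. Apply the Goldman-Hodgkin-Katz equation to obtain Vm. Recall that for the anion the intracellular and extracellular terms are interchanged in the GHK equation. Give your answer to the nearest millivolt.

Vm = 61.5 · log₁₀[(Σ P·[cation]ₒ + Σ P·[anion]ᵢ) / (Σ P·[cation]ᵢ + Σ P·[anion]ₒ)]
Numerator = 1×4.12 + 0.091×140 + 0.24×20.6 = 21.8
Denominator = 1×158 + 0.091×14.5 + 0.24×126 = 189.6
Vm = 61.5 · log₁₀(0.11502) = 61.5 × (-0.9392) = -57.76 mV

-58 mV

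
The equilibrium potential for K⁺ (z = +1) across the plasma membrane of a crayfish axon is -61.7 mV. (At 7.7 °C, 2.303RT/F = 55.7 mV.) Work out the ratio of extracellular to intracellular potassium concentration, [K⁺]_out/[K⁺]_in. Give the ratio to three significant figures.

0.0780

log₁₀([out]/[in]) = E·z/(55.7) = -61.7 × 1 / 55.7 = -1.1077
[out]/[in] = 10^(-1.1077) = 0.07803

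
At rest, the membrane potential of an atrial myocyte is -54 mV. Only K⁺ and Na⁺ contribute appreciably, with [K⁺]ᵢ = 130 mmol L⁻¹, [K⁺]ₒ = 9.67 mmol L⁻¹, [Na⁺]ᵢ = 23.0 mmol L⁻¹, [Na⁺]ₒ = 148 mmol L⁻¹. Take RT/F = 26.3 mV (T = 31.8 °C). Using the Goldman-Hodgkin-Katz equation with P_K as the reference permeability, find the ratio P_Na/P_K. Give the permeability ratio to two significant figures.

Let α = P_Na/P_K. GHK: Vm = 26.3·ln[(Kₒ + α·Naₒ)/(Kᵢ + α·Naᵢ)].
e^(Vm/26.3) = e^(-54.0/26.3) = 0.12832
So 0.12832·(Kᵢ + α·Naᵢ) = Kₒ + α·Naₒ → α = (0.12832·130.0 − 9.67) / (148.0 − 0.12832·23.0)
α = (16.68 − 9.67) / (148.0 − 2.951) = 7.012/145 = 0.04834

0.048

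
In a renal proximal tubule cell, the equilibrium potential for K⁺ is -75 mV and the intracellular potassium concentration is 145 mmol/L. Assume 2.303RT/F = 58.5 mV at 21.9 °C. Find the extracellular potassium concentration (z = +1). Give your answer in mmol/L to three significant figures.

7.57 mmol/L

Nernst: E = (58.5/1) · log₁₀([out]/[in]), so log₁₀([out]/[in]) = -75.0 × 1 / 58.5 = -1.2821.
[out]/[in] = 10^(-1.2821) = 0.05223.
[out] = 0.05223 × 145 = 7.574 mmol/L.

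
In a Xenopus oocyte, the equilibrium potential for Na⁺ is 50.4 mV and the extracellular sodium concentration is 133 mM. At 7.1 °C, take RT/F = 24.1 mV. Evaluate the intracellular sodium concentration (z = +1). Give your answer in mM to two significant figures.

16 mM

Nernst: E = (24.1/1) · ln([out]/[in]), so ln([out]/[in]) = 50.4 × 1 / 24.1 = 2.0913.
[out]/[in] = e^(2.0913) = 8.095.
[in] = 133 / 8.095 = 16.43 mM.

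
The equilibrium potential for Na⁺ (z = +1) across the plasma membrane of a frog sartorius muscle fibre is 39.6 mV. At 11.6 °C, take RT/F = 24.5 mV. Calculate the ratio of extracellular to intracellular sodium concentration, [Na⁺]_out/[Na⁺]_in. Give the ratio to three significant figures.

ln([out]/[in]) = E·z/(24.5) = 39.6 × 1 / 24.5 = 1.6163
[out]/[in] = e^(1.6163) = 5.035

5.03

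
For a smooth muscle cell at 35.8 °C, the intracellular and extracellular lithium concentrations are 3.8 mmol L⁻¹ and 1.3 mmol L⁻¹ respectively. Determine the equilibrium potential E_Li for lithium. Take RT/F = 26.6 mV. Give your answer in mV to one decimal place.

E = (26.6/z) · ln([Li⁺]_out/[Li⁺]_in) with z = +1.
= (26.6/1) · ln(1.3/3.8) = 26.60 · ln(0.3421)
= 26.60 · (-1.0726) = -28.53 mV

-28.5 mV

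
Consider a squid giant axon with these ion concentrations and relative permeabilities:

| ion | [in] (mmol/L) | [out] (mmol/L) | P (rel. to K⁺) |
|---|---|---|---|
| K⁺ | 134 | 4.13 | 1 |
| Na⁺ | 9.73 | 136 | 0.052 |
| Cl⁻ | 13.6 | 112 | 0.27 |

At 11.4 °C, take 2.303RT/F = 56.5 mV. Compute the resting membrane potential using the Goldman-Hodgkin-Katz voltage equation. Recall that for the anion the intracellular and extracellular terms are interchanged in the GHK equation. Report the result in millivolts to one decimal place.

Vm = 56.5 · log₁₀[(Σ P·[cation]ₒ + Σ P·[anion]ᵢ) / (Σ P·[cation]ᵢ + Σ P·[anion]ₒ)]
Numerator = 1×4.13 + 0.052×136 + 0.27×13.6 = 14.87
Denominator = 1×134 + 0.052×9.73 + 0.27×112 = 164.7
Vm = 56.5 · log₁₀(0.090284) = 56.5 × (-1.0444) = -59.01 mV

-59.0 mV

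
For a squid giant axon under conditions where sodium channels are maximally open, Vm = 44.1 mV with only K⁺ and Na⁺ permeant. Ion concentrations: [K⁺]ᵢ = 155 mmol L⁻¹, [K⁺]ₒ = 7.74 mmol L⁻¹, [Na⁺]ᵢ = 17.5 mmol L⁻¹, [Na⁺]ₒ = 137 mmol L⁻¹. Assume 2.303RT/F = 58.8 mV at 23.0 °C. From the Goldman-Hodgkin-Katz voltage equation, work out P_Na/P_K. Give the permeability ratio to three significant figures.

22.4

Let α = P_Na/P_K. GHK: Vm = 58.8·log₁₀[(Kₒ + α·Naₒ)/(Kᵢ + α·Naᵢ)].
10^(Vm/58.8) = 10^(44.1/58.8) = 5.6234
So 5.6234·(Kᵢ + α·Naᵢ) = Kₒ + α·Naₒ → α = (5.6234·155.0 − 7.74) / (137.0 − 5.6234·17.5)
α = (871.6 − 7.74) / (137.0 − 98.41) = 863.9/38.59 = 22.39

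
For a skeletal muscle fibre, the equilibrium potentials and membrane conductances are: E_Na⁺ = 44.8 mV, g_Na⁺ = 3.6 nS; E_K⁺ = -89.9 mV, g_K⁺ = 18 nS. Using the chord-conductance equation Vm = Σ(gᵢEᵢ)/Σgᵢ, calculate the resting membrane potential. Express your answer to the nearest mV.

-67 mV

Σ gᵢEᵢ = 3.6·(44.8) + 18·(-89.9) = -1456.92
Σ gᵢ = 3.6 + 18 = 21.6
Vm = -1456.92 / 21.6 = -67.45 mV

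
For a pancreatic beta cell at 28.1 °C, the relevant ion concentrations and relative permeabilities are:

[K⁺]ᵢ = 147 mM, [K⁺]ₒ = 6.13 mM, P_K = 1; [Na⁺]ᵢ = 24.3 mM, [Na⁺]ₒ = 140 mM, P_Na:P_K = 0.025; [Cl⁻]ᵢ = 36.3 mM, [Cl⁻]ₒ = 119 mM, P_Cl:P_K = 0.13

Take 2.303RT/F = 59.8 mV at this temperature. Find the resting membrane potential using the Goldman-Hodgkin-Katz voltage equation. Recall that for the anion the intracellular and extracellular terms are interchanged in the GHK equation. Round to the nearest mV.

-63 mV

Vm = 59.8 · log₁₀[(Σ P·[cation]ₒ + Σ P·[anion]ᵢ) / (Σ P·[cation]ᵢ + Σ P·[anion]ₒ)]
Numerator = 1×6.13 + 0.025×140 + 0.13×36.3 = 14.35
Denominator = 1×147 + 0.025×24.3 + 0.13×119 = 163.1
Vm = 59.8 · log₁₀(0.087989) = 59.8 × (-1.0556) = -63.12 mV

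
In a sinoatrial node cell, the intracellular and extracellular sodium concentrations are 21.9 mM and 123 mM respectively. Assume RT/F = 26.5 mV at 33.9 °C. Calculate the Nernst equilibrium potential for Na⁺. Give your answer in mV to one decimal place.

E = (26.5/z) · ln([Na⁺]_out/[Na⁺]_in) with z = +1.
= (26.5/1) · ln(123/21.9) = 26.50 · ln(5.616)
= 26.50 · (1.7257) = 45.73 mV

45.7 mV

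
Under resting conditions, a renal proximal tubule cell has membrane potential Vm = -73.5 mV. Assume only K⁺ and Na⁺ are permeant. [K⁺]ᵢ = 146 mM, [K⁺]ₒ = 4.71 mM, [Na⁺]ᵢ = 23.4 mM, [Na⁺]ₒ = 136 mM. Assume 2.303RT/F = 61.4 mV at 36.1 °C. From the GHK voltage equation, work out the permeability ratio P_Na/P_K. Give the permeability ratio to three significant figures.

0.0339

Let α = P_Na/P_K. GHK: Vm = 61.4·log₁₀[(Kₒ + α·Naₒ)/(Kᵢ + α·Naᵢ)].
10^(Vm/61.4) = 10^(-73.5/61.4) = 0.063523
So 0.063523·(Kᵢ + α·Naᵢ) = Kₒ + α·Naₒ → α = (0.063523·146.0 − 4.71) / (136.0 − 0.063523·23.4)
α = (9.274 − 4.71) / (136.0 − 1.486) = 4.564/134.5 = 0.03393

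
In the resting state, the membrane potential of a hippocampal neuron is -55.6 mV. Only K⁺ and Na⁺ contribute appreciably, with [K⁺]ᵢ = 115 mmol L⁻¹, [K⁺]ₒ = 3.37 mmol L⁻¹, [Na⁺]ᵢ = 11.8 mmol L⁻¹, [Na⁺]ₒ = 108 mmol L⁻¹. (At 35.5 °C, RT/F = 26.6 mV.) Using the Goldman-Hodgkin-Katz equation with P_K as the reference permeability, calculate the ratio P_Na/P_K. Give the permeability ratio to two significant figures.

Let α = P_Na/P_K. GHK: Vm = 26.6·ln[(Kₒ + α·Naₒ)/(Kᵢ + α·Naᵢ)].
e^(Vm/26.6) = e^(-55.6/26.6) = 0.12366
So 0.12366·(Kᵢ + α·Naᵢ) = Kₒ + α·Naₒ → α = (0.12366·115.0 − 3.37) / (108.0 − 0.12366·11.8)
α = (14.22 − 3.37) / (108.0 − 1.459) = 10.85/106.5 = 0.1018

0.10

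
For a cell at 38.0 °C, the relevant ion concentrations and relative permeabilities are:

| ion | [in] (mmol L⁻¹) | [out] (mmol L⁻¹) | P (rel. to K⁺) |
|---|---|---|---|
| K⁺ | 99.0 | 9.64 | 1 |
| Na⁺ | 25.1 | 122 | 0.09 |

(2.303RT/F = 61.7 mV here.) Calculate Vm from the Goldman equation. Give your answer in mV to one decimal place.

-42.6 mV

Vm = 61.7 · log₁₀[(Σ P·[cation]ₒ + Σ P·[anion]ᵢ) / (Σ P·[cation]ᵢ + Σ P·[anion]ₒ)]
Numerator = 1×9.64 + 0.09×122 = 20.62
Denominator = 1×99.0 + 0.09×25.1 = 101.3
Vm = 61.7 · log₁₀(0.20364) = 61.7 × (-0.6911) = -42.64 mV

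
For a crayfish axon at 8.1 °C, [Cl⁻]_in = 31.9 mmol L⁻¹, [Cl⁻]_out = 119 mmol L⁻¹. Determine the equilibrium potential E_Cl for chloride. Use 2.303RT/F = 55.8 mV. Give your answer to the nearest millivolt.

E = (55.8/z) · log₁₀([Cl⁻]_out/[Cl⁻]_in) with z = -1.
For an anion, dividing by z = -1 reverses the sign.
= (55.8/-1) · log₁₀(119/31.9) = -55.80 · log₁₀(3.73)
= -55.80 · (0.5718) = -31.90 mV

-32 mV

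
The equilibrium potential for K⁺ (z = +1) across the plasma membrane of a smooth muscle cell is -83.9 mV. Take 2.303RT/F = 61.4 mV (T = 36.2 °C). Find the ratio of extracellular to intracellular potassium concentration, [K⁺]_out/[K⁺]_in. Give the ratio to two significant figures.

0.043

log₁₀([out]/[in]) = E·z/(61.4) = -83.9 × 1 / 61.4 = -1.3664
[out]/[in] = 10^(-1.3664) = 0.04301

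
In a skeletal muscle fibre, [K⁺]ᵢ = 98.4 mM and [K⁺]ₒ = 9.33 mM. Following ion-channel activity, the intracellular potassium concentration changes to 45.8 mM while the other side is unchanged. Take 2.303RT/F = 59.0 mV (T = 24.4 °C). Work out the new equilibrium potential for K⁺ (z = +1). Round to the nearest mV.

-41 mV

After the shift: [K⁺]_out = 9.33, [K⁺]_in = 45.8 mM.
E_new = (59.0/1)·log₁₀(9.33/45.8) = 59.00 · (-0.6910) = -40.77 mV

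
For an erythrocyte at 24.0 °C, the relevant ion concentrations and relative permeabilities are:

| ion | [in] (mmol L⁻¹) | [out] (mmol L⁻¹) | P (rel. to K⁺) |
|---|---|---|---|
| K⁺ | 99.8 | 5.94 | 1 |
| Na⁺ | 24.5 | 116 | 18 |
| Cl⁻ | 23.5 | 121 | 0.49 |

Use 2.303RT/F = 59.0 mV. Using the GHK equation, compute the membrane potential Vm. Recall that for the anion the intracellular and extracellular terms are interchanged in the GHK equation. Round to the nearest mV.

Vm = 59.0 · log₁₀[(Σ P·[cation]ₒ + Σ P·[anion]ᵢ) / (Σ P·[cation]ᵢ + Σ P·[anion]ₒ)]
Numerator = 1×5.94 + 18×116 + 0.49×23.5 = 2105
Denominator = 1×99.8 + 18×24.5 + 0.49×121 = 600.1
Vm = 59.0 · log₁₀(3.5086) = 59.0 × (0.5451) = 32.16 mV

32 mV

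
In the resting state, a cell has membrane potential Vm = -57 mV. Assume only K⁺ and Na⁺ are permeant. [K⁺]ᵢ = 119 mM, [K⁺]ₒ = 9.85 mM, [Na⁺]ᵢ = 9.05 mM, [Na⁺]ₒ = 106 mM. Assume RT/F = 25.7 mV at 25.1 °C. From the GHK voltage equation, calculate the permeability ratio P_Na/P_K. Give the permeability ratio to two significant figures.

Let α = P_Na/P_K. GHK: Vm = 25.7·ln[(Kₒ + α·Naₒ)/(Kᵢ + α·Naᵢ)].
e^(Vm/25.7) = e^(-57.0/25.7) = 0.10884
So 0.10884·(Kᵢ + α·Naᵢ) = Kₒ + α·Naₒ → α = (0.10884·119.0 − 9.85) / (106.0 − 0.10884·9.05)
α = (12.95 − 9.85) / (106.0 − 0.985) = 3.102/105 = 0.02954

0.030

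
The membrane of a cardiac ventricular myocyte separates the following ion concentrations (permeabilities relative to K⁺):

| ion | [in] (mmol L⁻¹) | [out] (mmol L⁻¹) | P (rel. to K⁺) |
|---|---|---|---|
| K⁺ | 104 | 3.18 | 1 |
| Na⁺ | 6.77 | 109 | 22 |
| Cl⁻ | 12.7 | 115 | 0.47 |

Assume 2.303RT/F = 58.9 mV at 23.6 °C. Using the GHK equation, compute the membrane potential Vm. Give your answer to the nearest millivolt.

53 mV

Vm = 58.9 · log₁₀[(Σ P·[cation]ₒ + Σ P·[anion]ᵢ) / (Σ P·[cation]ᵢ + Σ P·[anion]ₒ)]
Numerator = 1×3.18 + 22×109 + 0.47×12.7 = 2407
Denominator = 1×104 + 22×6.77 + 0.47×115 = 307
Vm = 58.9 · log₁₀(7.8411) = 58.9 × (0.8944) = 52.68 mV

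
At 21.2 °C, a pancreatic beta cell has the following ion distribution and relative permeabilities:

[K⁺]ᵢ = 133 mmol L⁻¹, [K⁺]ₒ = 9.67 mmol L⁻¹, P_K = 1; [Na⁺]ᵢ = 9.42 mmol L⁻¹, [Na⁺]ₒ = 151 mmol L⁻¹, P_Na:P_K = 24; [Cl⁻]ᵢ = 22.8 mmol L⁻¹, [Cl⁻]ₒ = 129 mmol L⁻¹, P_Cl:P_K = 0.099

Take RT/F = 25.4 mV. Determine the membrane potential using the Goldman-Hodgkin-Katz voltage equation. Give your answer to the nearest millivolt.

Vm = 25.4 · ln[(Σ P·[cation]ₒ + Σ P·[anion]ᵢ) / (Σ P·[cation]ᵢ + Σ P·[anion]ₒ)]
Numerator = 1×9.67 + 24×151 + 0.099×22.8 = 3636
Denominator = 1×133 + 24×9.42 + 0.099×129 = 371.9
Vm = 25.4 · ln(9.7779) = 25.4 × (2.2801) = 57.92 mV

58 mV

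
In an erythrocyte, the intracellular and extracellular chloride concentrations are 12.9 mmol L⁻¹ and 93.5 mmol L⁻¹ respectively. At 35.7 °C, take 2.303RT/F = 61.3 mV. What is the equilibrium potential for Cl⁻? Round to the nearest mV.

E = (61.3/z) · log₁₀([Cl⁻]_out/[Cl⁻]_in) with z = -1.
For an anion, dividing by z = -1 reverses the sign.
= (61.3/-1) · log₁₀(93.5/12.9) = -61.30 · log₁₀(7.248)
= -61.30 · (0.8602) = -52.73 mV

-53 mV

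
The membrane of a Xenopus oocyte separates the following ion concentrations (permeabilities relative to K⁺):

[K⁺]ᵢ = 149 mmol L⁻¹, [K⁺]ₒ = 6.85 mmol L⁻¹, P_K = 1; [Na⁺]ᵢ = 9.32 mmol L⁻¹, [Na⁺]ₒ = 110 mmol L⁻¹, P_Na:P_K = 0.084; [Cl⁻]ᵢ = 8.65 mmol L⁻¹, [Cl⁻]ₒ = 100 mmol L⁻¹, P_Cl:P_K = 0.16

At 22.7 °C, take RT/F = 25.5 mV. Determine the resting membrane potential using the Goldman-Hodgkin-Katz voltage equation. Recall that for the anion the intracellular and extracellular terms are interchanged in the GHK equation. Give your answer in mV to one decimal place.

-57.4 mV

Vm = 25.5 · ln[(Σ P·[cation]ₒ + Σ P·[anion]ᵢ) / (Σ P·[cation]ᵢ + Σ P·[anion]ₒ)]
Numerator = 1×6.85 + 0.084×110 + 0.16×8.65 = 17.47
Denominator = 1×149 + 0.084×9.32 + 0.16×100 = 165.8
Vm = 25.5 · ln(0.1054) = 25.5 × (-2.2500) = -57.37 mV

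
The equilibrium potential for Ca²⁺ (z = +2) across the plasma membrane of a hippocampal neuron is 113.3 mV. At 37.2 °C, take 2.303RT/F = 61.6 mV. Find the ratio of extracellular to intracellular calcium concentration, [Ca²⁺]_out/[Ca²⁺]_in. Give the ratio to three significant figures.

log₁₀([out]/[in]) = E·z/(61.6) = 113.3 × 2 / 61.6 = 3.6786
[out]/[in] = 10^(3.6786) = 4771

4770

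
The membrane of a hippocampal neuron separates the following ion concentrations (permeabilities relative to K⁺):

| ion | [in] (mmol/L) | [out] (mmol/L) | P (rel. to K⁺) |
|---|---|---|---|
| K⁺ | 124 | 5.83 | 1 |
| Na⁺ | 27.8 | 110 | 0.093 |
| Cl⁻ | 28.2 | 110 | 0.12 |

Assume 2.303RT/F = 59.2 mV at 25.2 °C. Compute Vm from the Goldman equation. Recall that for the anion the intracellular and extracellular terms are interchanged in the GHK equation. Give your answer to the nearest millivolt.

-51 mV

Vm = 59.2 · log₁₀[(Σ P·[cation]ₒ + Σ P·[anion]ᵢ) / (Σ P·[cation]ᵢ + Σ P·[anion]ₒ)]
Numerator = 1×5.83 + 0.093×110 + 0.12×28.2 = 19.44
Denominator = 1×124 + 0.093×27.8 + 0.12×110 = 139.8
Vm = 59.2 · log₁₀(0.1391) = 59.2 × (-0.8567) = -50.72 mV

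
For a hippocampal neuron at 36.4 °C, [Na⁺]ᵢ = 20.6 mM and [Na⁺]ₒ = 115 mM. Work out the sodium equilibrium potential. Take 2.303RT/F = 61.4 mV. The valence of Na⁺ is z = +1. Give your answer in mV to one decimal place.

E = (61.4/z) · log₁₀([Na⁺]_out/[Na⁺]_in) with z = +1.
= (61.4/1) · log₁₀(115/20.6) = 61.40 · log₁₀(5.583)
= 61.40 · (0.7468) = 45.86 mV

45.9 mV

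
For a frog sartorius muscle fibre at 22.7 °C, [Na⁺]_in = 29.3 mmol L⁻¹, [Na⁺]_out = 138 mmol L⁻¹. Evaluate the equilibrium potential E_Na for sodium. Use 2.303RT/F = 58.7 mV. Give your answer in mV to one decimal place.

E = (58.7/z) · log₁₀([Na⁺]_out/[Na⁺]_in) with z = +1.
= (58.7/1) · log₁₀(138/29.3) = 58.70 · log₁₀(4.71)
= 58.70 · (0.6730) = 39.51 mV

39.5 mV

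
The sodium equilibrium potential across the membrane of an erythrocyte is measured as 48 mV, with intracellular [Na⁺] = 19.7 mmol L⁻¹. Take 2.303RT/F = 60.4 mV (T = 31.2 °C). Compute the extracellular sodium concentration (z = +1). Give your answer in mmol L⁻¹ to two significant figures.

120 mmol L⁻¹

Nernst: E = (60.4/1) · log₁₀([out]/[in]), so log₁₀([out]/[in]) = 48.0 × 1 / 60.4 = 0.7947.
[out]/[in] = 10^(0.7947) = 6.233.
[out] = 6.233 × 19.7 = 122.8 mmol L⁻¹.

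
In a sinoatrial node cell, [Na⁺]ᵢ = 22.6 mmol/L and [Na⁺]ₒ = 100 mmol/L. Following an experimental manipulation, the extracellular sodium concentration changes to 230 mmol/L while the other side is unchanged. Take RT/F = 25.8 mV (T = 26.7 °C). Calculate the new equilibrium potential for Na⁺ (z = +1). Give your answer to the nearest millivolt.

60 mV

After the shift: [Na⁺]_out = 230, [Na⁺]_in = 22.6 mmol/L.
E_new = (25.8/1)·ln(230/22.6) = 25.80 · (2.3201) = 59.86 mV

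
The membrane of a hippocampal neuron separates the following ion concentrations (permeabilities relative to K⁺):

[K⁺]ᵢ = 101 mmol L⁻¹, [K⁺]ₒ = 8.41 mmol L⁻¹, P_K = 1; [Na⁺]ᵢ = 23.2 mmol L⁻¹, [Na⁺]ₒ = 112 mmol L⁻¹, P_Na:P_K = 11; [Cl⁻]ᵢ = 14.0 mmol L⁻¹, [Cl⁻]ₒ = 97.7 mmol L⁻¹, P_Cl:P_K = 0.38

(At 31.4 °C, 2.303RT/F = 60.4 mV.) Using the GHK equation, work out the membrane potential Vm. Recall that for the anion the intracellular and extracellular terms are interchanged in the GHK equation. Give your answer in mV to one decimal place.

30.2 mV

Vm = 60.4 · log₁₀[(Σ P·[cation]ₒ + Σ P·[anion]ᵢ) / (Σ P·[cation]ᵢ + Σ P·[anion]ₒ)]
Numerator = 1×8.41 + 11×112 + 0.38×14.0 = 1246
Denominator = 1×101 + 11×23.2 + 0.38×97.7 = 393.3
Vm = 60.4 · log₁₀(3.1672) = 60.4 × (0.5007) = 30.24 mV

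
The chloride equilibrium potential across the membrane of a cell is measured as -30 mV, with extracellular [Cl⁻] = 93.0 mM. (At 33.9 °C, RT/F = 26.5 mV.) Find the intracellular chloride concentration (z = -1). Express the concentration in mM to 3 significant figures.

30.0 mM

Nernst: E = (26.5/-1) · ln([out]/[in]), so ln([out]/[in]) = -30.0 × -1 / 26.5 = 1.1321.
[out]/[in] = e^(1.1321) = 3.102.
[in] = 93.0 / 3.102 = 29.98 mM.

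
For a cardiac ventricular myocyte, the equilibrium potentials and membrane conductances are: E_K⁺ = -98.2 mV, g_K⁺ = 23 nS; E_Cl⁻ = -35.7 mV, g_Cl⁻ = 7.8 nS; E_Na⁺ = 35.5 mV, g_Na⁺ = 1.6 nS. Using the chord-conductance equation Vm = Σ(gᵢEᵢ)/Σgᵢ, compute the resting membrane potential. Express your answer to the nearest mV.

Σ gᵢEᵢ = 23·(-98.2) + 7.8·(-35.7) + 1.6·(35.5) = -2480.26
Σ gᵢ = 23 + 7.8 + 1.6 = 32.4
Vm = -2480.26 / 32.4 = -76.55 mV

-77 mV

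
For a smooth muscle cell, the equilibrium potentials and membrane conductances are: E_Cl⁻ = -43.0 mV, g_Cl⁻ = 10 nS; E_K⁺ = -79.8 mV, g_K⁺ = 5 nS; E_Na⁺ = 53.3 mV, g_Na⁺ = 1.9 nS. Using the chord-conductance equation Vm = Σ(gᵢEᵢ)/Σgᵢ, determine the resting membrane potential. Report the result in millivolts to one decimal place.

Σ gᵢEᵢ = 10·(-43.0) + 5·(-79.8) + 1.9·(53.3) = -727.73
Σ gᵢ = 10 + 5 + 1.9 = 16.9
Vm = -727.73 / 16.9 = -43.06 mV

-43.1 mV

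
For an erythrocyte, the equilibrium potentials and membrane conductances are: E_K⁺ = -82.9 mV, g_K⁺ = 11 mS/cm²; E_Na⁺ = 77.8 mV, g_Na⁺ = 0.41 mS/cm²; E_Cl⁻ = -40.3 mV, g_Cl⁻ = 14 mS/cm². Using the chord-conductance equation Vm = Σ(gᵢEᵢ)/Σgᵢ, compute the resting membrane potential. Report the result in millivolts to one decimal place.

-56.8 mV

Σ gᵢEᵢ = 11·(-82.9) + 0.41·(77.8) + 14·(-40.3) = -1444.20
Σ gᵢ = 11 + 0.41 + 14 = 25.41
Vm = -1444.20 / 25.41 = -56.84 mV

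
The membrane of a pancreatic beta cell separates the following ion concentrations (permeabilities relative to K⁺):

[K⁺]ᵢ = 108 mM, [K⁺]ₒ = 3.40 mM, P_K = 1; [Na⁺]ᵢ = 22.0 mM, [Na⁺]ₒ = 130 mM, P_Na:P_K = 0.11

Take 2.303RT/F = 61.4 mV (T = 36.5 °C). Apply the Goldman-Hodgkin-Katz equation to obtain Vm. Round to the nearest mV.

-49 mV

Vm = 61.4 · log₁₀[(Σ P·[cation]ₒ + Σ P·[anion]ᵢ) / (Σ P·[cation]ᵢ + Σ P·[anion]ₒ)]
Numerator = 1×3.40 + 0.11×130 = 17.7
Denominator = 1×108 + 0.11×22.0 = 110.4
Vm = 61.4 · log₁₀(0.1603) = 61.4 × (-0.7951) = -48.82 mV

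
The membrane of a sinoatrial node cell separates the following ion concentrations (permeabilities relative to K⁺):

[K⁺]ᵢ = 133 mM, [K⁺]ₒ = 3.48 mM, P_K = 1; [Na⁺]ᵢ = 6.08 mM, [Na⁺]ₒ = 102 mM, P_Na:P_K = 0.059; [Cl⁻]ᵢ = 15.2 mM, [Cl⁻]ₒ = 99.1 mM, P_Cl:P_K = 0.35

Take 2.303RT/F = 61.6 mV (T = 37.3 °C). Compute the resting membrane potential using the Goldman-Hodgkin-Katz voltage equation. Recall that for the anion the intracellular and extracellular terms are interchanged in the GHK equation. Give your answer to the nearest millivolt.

-65 mV

Vm = 61.6 · log₁₀[(Σ P·[cation]ₒ + Σ P·[anion]ᵢ) / (Σ P·[cation]ᵢ + Σ P·[anion]ₒ)]
Numerator = 1×3.48 + 0.059×102 + 0.35×15.2 = 14.82
Denominator = 1×133 + 0.059×6.08 + 0.35×99.1 = 168
Vm = 61.6 · log₁₀(0.088179) = 61.6 × (-1.0546) = -64.97 mV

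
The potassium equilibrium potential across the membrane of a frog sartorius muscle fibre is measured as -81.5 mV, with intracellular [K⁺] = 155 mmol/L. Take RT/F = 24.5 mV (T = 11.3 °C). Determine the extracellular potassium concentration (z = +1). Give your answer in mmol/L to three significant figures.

5.57 mmol/L

Nernst: E = (24.5/1) · ln([out]/[in]), so ln([out]/[in]) = -81.5 × 1 / 24.5 = -3.3265.
[out]/[in] = e^(-3.3265) = 0.03592.
[out] = 0.03592 × 155 = 5.567 mmol/L.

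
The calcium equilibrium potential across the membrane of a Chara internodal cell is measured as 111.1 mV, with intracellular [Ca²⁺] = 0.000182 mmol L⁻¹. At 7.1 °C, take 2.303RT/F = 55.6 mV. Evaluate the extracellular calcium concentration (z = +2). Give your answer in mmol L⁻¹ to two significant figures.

1.8 mmol L⁻¹

Nernst: E = (55.6/2) · log₁₀([out]/[in]), so log₁₀([out]/[in]) = 111.1 × 2 / 55.6 = 3.9964.
[out]/[in] = 10^(3.9964) = 9918.
[out] = 9918 × 0.000182 = 1.805 mmol L⁻¹.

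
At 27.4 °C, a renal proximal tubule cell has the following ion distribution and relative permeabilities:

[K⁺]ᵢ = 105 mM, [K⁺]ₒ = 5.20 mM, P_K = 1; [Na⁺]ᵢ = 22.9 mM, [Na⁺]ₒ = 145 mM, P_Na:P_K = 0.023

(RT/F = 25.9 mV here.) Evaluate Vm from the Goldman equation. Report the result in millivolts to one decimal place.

-65.1 mV

Vm = 25.9 · ln[(Σ P·[cation]ₒ + Σ P·[anion]ᵢ) / (Σ P·[cation]ᵢ + Σ P·[anion]ₒ)]
Numerator = 1×5.20 + 0.023×145 = 8.535
Denominator = 1×105 + 0.023×22.9 = 105.5
Vm = 25.9 · ln(0.08088) = 25.9 × (-2.5148) = -65.13 mV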